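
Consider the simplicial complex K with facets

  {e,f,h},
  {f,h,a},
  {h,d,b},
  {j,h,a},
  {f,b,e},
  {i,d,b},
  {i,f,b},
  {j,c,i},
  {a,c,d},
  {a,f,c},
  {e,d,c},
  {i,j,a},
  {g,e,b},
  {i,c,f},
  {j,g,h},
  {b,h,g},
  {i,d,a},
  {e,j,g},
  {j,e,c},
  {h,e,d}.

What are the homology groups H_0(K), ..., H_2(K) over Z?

H_0 ≅ Z,  H_1 ≅ Z × Z/2,  H_2 = 0.

K has 10 vertices, 30 edges, 20 triangles.
rank ∂_0 = 0, rank ∂_1 = 9 ⇒ b_0 = 10 − 0 − 9 = 1; all invariant factors of ∂_1 are 1 so no torsion. So H_0 ≅ Z.
rank ∂_1 = 9, rank ∂_2 = 20 ⇒ b_1 = 30 − 9 − 20 = 1; ∂_2 has invariant factor(s) [2] giving torsion. So H_1 ≅ Z × Z/2.
rank ∂_2 = 20, rank ∂_3 = 0 ⇒ b_2 = 20 − 20 − 0 = 0. So H_2 ≅ 0.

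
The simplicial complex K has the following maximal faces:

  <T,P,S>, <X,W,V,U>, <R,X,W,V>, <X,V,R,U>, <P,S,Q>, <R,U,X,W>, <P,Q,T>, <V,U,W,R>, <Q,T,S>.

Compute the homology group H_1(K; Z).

K has 9 vertices, 16 edges, 14 triangles, 5 3-simplices.
rank ∂_1 = 7, rank ∂_2 = 9 ⇒ b_1 = 16 − 7 − 9 = 0; all invariant factors of ∂_2 are 1 so no torsion. So H_1 ≅ 0.

H_1 ≅ 0.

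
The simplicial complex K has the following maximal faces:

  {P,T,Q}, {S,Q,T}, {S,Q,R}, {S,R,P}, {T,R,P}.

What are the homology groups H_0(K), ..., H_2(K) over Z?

H_0 = Z,  H_1 = Z,  H_2 = 0.

Order the vertices as P < Q < R < S < T. Listing each simplex with vertices in this order, K has dimension 2 with simplices:

  0-simplices (5): P, Q, R, S, T
  1-simplices (10): PQ, PR, PS, PT, QR, QS, QT, RS, RT, ST
  2-simplices (5): PQT, PRS, PRT, QRS, QST

giving chain groups C_0 ≅ Z^5, C_1 ≅ Z^10, C_2 ≅ Z^5.

∂_1: C_1 → C_0 maps an edge to its endpoints' difference, ∂[p,q] = q − p. For instance
  ∂PT = T − P.
This gives a 5×10 integer matrix of rank 4; reducing to Smith normal form yields diagonal entries (1,1,1,1).

Boundary ∂_2: C_2 → C_1 sends each 2-simplex [p,q,r] to [q,r] − [p,r] + [p,q]. For instance
  ∂PRT = RT − PT + PR,
  ∂PQT = QT − PT + PQ.
The resulting 10×5 matrix has rank 5, and its Smith normal form has invariant factors (1,1,1,1,1).

Computing H_k = (kernel of ∂_k) / (image of ∂_{k+1}):

  H_0: rank C_0 − rank ∂_1 = 5 − 4 = 1, and the invariant factors of ∂_1 are all 1, so H_0 ≅ Z.
  H_1: rank ker ∂_1 − rank ∂_2 = (10 − 4) − 5 = 1, and the invariant factors of ∂_2 are all 1, so H_1 ≅ Z.
  H_2: rank ker ∂_2 − rank ∂_3 = (5 − 5) − 0 = 0, and there is no ∂_3, so H_2 ≅ 0.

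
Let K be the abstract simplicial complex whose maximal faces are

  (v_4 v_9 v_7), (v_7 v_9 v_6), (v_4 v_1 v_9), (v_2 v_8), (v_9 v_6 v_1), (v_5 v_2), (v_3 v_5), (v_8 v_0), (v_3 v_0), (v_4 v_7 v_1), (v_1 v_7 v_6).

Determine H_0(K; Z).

We work with the vertex ordering v_0 < v_1 < v_2 < v_3 < v_4 < v_5 < v_6 < v_7 < v_8 < v_9. The simplices of K, each written with vertices in increasing order, are:

  0-simplices (10): [v_0], [v_1], [v_2], [v_3], [v_4], [v_5], [v_6], [v_7], [v_8], [v_9]
  1-simplices (14): [v_0,v_3], [v_0,v_8], [v_1,v_4], [v_1,v_6], [v_1,v_7], [v_1,v_9], [v_2,v_5], [v_2,v_8], [v_3,v_5], [v_4,v_7], [v_4,v_9], [v_6,v_7], [v_6,v_9], [v_7,v_9]
  2-simplices (6): [v_1,v_4,v_7], [v_1,v_4,v_9], [v_1,v_6,v_7], [v_1,v_6,v_9], [v_4,v_7,v_9], [v_6,v_7,v_9]

giving chain groups C_0 ≅ Z^10, C_1 ≅ Z^14, C_2 ≅ Z^6.

The boundary map ∂_1: C_1 → C_0 sends each edge [p,q] (with p < q) to q − p.
The 10×14 boundary matrix has rank 8 and Smith normal form diag(1,1,1,1,1,1,1,1).

Boundary ∂_2: C_2 → C_1 sends each 2-simplex [p,q,r] to [q,r] − [p,r] + [p,q]. For instance
  ∂[v_1,v_6,v_7] = [v_6,v_7] − [v_1,v_7] + [v_1,v_6],
  ∂[v_6,v_7,v_9] = [v_7,v_9] − [v_6,v_9] + [v_6,v_7].
As a 14×6 matrix over Z this has rank 5, with invariant factors (1,1,1,1,1).

Now H_k = ker ∂_k / im ∂_{k+1}, so:

  H_0: rank C_0 − rank ∂_1 = 10 − 8 = 2, and the invariant factors of ∂_1 are all 1, so H_0 ≅ Z^2.

(K is a triangulation of the disjoint union of the circle S^1 and the 2-sphere S^2.)

H_0 = Z^2.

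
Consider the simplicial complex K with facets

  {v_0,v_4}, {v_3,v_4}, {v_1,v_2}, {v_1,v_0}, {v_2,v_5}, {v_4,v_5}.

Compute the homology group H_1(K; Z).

H_1 ≅ Z.

Order the vertices as v_0 < v_1 < v_2 < v_3 < v_4 < v_5. Listing each simplex with vertices in this order, K has dimension 1 with simplices:

  0-simplices (6): [v_0], [v_1], [v_2], [v_3], [v_4], [v_5]
  1-simplices (6): [v_0,v_1], [v_0,v_4], [v_1,v_2], [v_2,v_5], [v_3,v_4], [v_4,v_5]

giving chain groups C_0 ≅ Z^6, C_1 ≅ Z^6.

Boundary ∂_1: C_1 → C_0 sends each edge [p,q] (with p < q) to q − p. For instance
  ∂[v_0,v_4] = [v_4] − [v_0].
This gives a 6×6 integer matrix of rank 5; reducing to Smith normal form yields diagonal entries (1,1,1,1,1).

Now H_k = ker ∂_k / im ∂_{k+1}, so:

  H_1: rank ker ∂_1 − rank ∂_2 = (6 − 5) − 0 = 1, and there is no ∂_2, so H_1 = Z.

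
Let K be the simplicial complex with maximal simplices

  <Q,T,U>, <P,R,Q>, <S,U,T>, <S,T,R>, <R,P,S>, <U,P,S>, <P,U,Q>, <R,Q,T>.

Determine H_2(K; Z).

We work with the vertex ordering P < Q < R < S < T < U. The simplices of K, each written with vertices in increasing order, are:

  0-simplices (6): P, Q, R, S, T, U
  1-simplices (12): PQ, PR, PS, PU, QR, QT, QU, RS, RT, ST, SU, TU
  2-simplices (8): PQR, PQU, PRS, PSU, QRT, QTU, RST, STU

so the chain groups are C_0 ≅ Z^6, C_1 ≅ Z^12, C_2 ≅ Z^8.

∂_1: C_1 → C_0 sends each edge [p,q] (with p < q) to q − p. For instance
  ∂ST = T − S.
The resulting 6×12 matrix has rank 5, and its Smith normal form has invariant factors (1,1,1,1,1).

The boundary map ∂_2: C_2 → C_1 maps a triangle to the signed sum of its edges. For instance
  ∂PQR = QR − PR + PQ,
  ∂STU = TU − SU + ST.
This gives a 12×8 integer matrix of rank 7; reducing to Smith normal form yields diagonal entries (1,1,1,1,1,1,1).

From H_k ≅ ker(∂_k) / im(∂_{k+1}) we obtain:

  H_2: rank ker ∂_2 − rank ∂_3 = (8 − 7) − 0 = 1, and there is no ∂_3, so H_2 ≅ Z.

(K is a triangulation of the 2-sphere S^2.)

H_2 ≅ Z.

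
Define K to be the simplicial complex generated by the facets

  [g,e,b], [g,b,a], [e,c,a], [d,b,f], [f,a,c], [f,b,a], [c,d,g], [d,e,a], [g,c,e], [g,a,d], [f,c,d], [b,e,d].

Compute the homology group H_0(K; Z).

Order the vertices as a < b < c < d < e < f < g. Listing each simplex with vertices in this order, K has dimension 2 with simplices:

  0-simplices (7): a, b, c, d, e, f, g
  1-simplices (18): ab, ac, ad, ae, af, ag, bd, be, bf, bg, cd, ce, cf, cg, de, df, dg, eg
  2-simplices (12): abf, abg, ace, acf, ade, adg, bde, bdf, beg, cdf, cdg, ceg

giving chain groups C_0 ≅ Z^7, C_1 ≅ Z^18, C_2 ≅ Z^12.

The boundary map ∂_1: C_1 → C_0 maps an edge to its endpoints' difference, ∂[p,q] = q − p. For instance
  ∂eg = g − e.
As a 7×18 matrix over Z this has rank 6, with invariant factors (1,1,1,1,1,1).

The boundary map ∂_2: C_2 → C_1 maps a triangle to the signed sum of its edges. For instance
  ∂ace = ce − ae + ac,
  ∂bde = de − be + bd.
The 18×12 boundary matrix has rank 12 and Smith normal form diag(1,1,1,1,1,1,1,1,1,1,1,2).

Reading off H_k = ker ∂_k / im ∂_{k+1}:

  H_0: rank C_0 − rank ∂_1 = 7 − 6 = 1, and the invariant factors of ∂_1 are all 1, so H_0 ≅ Z.

(K is a triangulation of the real projective plane RP^2.)

H_0 = Z.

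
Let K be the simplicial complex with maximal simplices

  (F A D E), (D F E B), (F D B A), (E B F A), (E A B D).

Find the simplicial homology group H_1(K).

H_1 = 0.

We work with the vertex ordering A < B < D < E < F. The simplices of K, each written with vertices in increasing order, are:

  0-simplices (5): A, B, D, E, F
  1-simplices (10): AB, AD, AE, AF, BD, BE, BF, DE, DF, EF
  2-simplices (10): ABD, ABE, ABF, ADE, ADF, AEF, BDE, BDF, BEF, DEF
  3-simplices (5): ABDE, ABDF, ABEF, ADEF, BDEF

giving chain groups C_0 ≅ Z^5, C_1 ≅ Z^10, C_2 ≅ Z^10, C_3 ≅ Z^5.

The boundary map ∂_1: C_1 → C_0 sends each edge [p,q] (with p < q) to q − p. For instance
  ∂AF = F − A.
This gives a 5×10 integer matrix of rank 4; reducing to Smith normal form yields diagonal entries (1,1,1,1).

Boundary ∂_2: C_2 → C_1 maps a triangle to the signed sum of its edges. For instance
  ∂BEF = EF − BF + BE,
  ∂BDE = DE − BE + BD.
As a 10×10 matrix over Z this has rank 6, with invariant factors (1,1,1,1,1,1).

∂_3: C_3 → C_2 sends each 3-simplex σ to the alternating sum Σ_i (−1)^i (σ with its i-th vertex removed). For instance
  ∂ABDF = BDF − ADF + ABF − ABD,
  ∂ABEF = BEF − AEF + ABF − ABE.
As a 10×5 matrix over Z this has rank 4, with invariant factors (1,1,1,1).

Computing H_k = (kernel of ∂_k) / (image of ∂_{k+1}):

  H_1: rank ker ∂_1 − rank ∂_2 = (10 − 4) − 6 = 0, and the invariant factors of ∂_2 are all 1, so H_1 ≅ 0.

(K is a triangulation of the 3-sphere S^3.)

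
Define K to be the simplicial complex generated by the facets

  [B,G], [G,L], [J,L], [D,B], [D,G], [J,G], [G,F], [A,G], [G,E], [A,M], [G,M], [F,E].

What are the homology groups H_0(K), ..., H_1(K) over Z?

We work with the vertex ordering A < B < D < E < F < G < J < L < M. The simplices of K, each written with vertices in increasing order, are:

  0-simplices (9): A, B, D, E, F, G, J, L, M
  1-simplices (12): AG, AM, BD, BG, DG, EF, EG, FG, GJ, GL, GM, JL

giving chain groups C_0 ≅ Z^9, C_1 ≅ Z^12.

The boundary map ∂_1: C_1 → C_0 is given by ∂[p,q] = [q] − [p]. For instance
  ∂GM = M − G.
As a 9×12 matrix over Z this has rank 8, with invariant factors (1,1,1,1,1,1,1,1).

Reading off H_k = ker ∂_k / im ∂_{k+1}:

  H_0: rank C_0 − rank ∂_1 = 9 − 8 = 1, and the invariant factors of ∂_1 are all 1, so H_0 ≅ Z.
  H_1: rank ker ∂_1 − rank ∂_2 = (12 − 8) − 0 = 4, and there is no ∂_2, so H_1 ≅ Z^4.

As a check, the Euler characteristic is 9 − 12 = -3, which agrees with 1 − 4 = -3.

H_0 = Z,  H_1 = Z^4.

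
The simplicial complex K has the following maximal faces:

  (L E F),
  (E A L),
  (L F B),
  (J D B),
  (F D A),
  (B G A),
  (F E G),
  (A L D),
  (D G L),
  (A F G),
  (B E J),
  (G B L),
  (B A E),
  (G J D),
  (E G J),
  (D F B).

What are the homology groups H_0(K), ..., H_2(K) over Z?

H_0 ≅ Z,  H_1 ≅ Z^2,  H_2 ≅ Z.

Fix the vertex order A < B < D < E < F < G < J < L and write every simplex with vertices in increasing order. Then dim K = 2 and the simplices of K are:

  0-simplices (8): A, B, D, E, F, G, J, L
  1-simplices (24): AB, AD, AE, AF, AG, AL, BD, BE, BF, BG, BJ, BL, DF, DG, DJ, DL, EF, EG, EJ, EL, FG, FL, GJ, GL
  2-simplices (16): ABE, ABG, ADF, ADL, AEL, AFG, BDF, BDJ, BEJ, BFL, BGL, DGJ, DGL, EFG, EFL, EGJ

giving chain groups C_0 ≅ Z^8, C_1 ≅ Z^24, C_2 ≅ Z^16.

Boundary ∂_1: C_1 → C_0 sends each edge [p,q] (with p < q) to q − p.
This gives a 8×24 integer matrix of rank 7; reducing to Smith normal form yields diagonal entries (1,1,1,1,1,1,1).

The boundary map ∂_2: C_2 → C_1 acts by ∂[p,q,r] = [q,r] − [p,r] + [p,q]. For instance
  ∂AEL = EL − AL + AE,
  ∂BDJ = DJ − BJ + BD.
The resulting 24×16 matrix has rank 15, and its Smith normal form has invariant factors (1,1,1,1,1,1,1,1,1,1,1,1,1,1,1).

Now H_k = ker ∂_k / im ∂_{k+1}, so:

  H_0: rank C_0 − rank ∂_1 = 8 − 7 = 1, and the invariant factors of ∂_1 are all 1, so H_0 ≅ Z.
  H_1: rank ker ∂_1 − rank ∂_2 = (24 − 7) − 15 = 2, and the invariant factors of ∂_2 are all 1, so H_1 ≅ Z^2.
  H_2: rank ker ∂_2 − rank ∂_3 = (16 − 15) − 0 = 1, and there is no ∂_3, so H_2 ≅ Z.

(K is a triangulation of the torus T^2.)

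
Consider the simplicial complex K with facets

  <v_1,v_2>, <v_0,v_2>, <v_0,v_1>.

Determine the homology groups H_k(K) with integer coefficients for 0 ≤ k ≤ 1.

H_0 = Z,  H_1 = Z.

Order the vertices as v_0 < v_1 < v_2. Listing each simplex with vertices in this order, K has dimension 1 with simplices:

  0-simplices (3): [v_0], [v_1], [v_2]
  1-simplices (3): [v_0,v_1], [v_0,v_2], [v_1,v_2]

giving chain groups C_0 ≅ Z^3, C_1 ≅ Z^3.

The boundary map ∂_1: C_1 → C_0 is given by ∂[p,q] = [q] − [p].
The resulting 3×3 matrix has rank 2, and its Smith normal form has invariant factors (1,1).

Now H_k = ker ∂_k / im ∂_{k+1}, so:

  H_0: rank C_0 − rank ∂_1 = 3 − 2 = 1, and the invariant factors of ∂_1 are all 1, so H_0 = Z.
  H_1: rank ker ∂_1 − rank ∂_2 = (3 − 2) − 0 = 1, and there is no ∂_2, so H_1 = Z.

(K is a triangulation of the circle S^1.)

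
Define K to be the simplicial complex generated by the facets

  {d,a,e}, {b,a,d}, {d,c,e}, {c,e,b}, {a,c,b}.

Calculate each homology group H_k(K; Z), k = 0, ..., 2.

H_0 = Z,  H_1 = Z,  H_2 = 0.

K has 5 vertices, 10 edges, 5 triangles.
rank ∂_0 = 0, rank ∂_1 = 4 ⇒ b_0 = 5 − 0 − 4 = 1; all invariant factors of ∂_1 are 1 so no torsion. So H_0 = Z.
rank ∂_1 = 4, rank ∂_2 = 5 ⇒ b_1 = 10 − 4 − 5 = 1; all invariant factors of ∂_2 are 1 so no torsion. So H_1 = Z.
rank ∂_2 = 5, rank ∂_3 = 0 ⇒ b_2 = 5 − 5 − 0 = 0. So H_2 = 0.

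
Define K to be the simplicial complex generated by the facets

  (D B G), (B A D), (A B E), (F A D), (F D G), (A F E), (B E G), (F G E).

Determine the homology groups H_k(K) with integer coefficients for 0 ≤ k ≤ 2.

Fix the vertex order A < B < D < E < F < G and write every simplex with vertices in increasing order. Then dim K = 2 and the simplices of K are:

  0-simplices (6): A, B, D, E, F, G
  1-simplices (12): AB, AD, AE, AF, BD, BE, BG, DF, DG, EF, EG, FG
  2-simplices (8): ABD, ABE, ADF, AEF, BDG, BEG, DFG, EFG

so the chain groups are C_0 ≅ Z^6, C_1 ≅ Z^12, C_2 ≅ Z^8.

The boundary map ∂_1: C_1 → C_0 is given by ∂[p,q] = [q] − [p]. For instance
  ∂BG = G − B.
This gives a 6×12 integer matrix of rank 5; reducing to Smith normal form yields diagonal entries (1,1,1,1,1).

Boundary ∂_2: C_2 → C_1 maps a triangle to the signed sum of its edges. For instance
  ∂AEF = EF − AF + AE,
  ∂BDG = DG − BG + BD.
As a 12×8 matrix over Z this has rank 7, with invariant factors (1,1,1,1,1,1,1).

Now H_k = ker ∂_k / im ∂_{k+1}, so:

  H_0: rank C_0 − rank ∂_1 = 6 − 5 = 1, and the invariant factors of ∂_1 are all 1, so H_0 = Z.
  H_1: rank ker ∂_1 − rank ∂_2 = (12 − 5) − 7 = 0, and the invariant factors of ∂_2 are all 1, so H_1 = 0.
  H_2: rank ker ∂_2 − rank ∂_3 = (8 − 7) − 0 = 1, and there is no ∂_3, so H_2 = Z.

H_0 ≅ Z,  H_1 = 0,  H_2 ≅ Z.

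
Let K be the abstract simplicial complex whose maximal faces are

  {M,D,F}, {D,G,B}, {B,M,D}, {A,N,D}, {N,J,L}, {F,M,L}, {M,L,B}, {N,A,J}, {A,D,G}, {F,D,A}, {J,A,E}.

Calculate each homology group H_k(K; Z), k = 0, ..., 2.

H_0 ≅ Z,  H_1 ≅ Z,  H_2 = 0.

Order the vertices as A < B < D < E < F < G < J < L < M < N. Listing each simplex with vertices in this order, K has dimension 2 with simplices:

  0-simplices (10): A, B, D, E, F, G, J, L, M, N
  1-simplices (21): AD, AE, AF, AG, AJ, AN, BD, BG, BL, BM, DF, DG, DM, DN, EJ, FL, FM, JL, JN, LM, LN
  2-simplices (11): ADF, ADG, ADN, AEJ, AJN, BDG, BDM, BLM, DFM, FLM, JLN

so the chain groups are C_0 ≅ Z^10, C_1 ≅ Z^21, C_2 ≅ Z^11.

The boundary map ∂_1: C_1 → C_0 sends each edge [p,q] (with p < q) to q − p. For instance
  ∂BD = D − B.
As a 10×21 matrix over Z this has rank 9, with invariant factors (1,1,1,1,1,1,1,1,1).

∂_2: C_2 → C_1 sends each 2-simplex [p,q,r] to [q,r] − [p,r] + [p,q]. For instance
  ∂BDG = DG − BG + BD,
  ∂AEJ = EJ − AJ + AE.
The 21×11 boundary matrix has rank 11 and Smith normal form diag(1,1,1,1,1,1,1,1,1,1,1).

Now H_k = ker ∂_k / im ∂_{k+1}, so:

  H_0: rank C_0 − rank ∂_1 = 10 − 9 = 1, and the invariant factors of ∂_1 are all 1, so H_0 = Z.
  H_1: rank ker ∂_1 − rank ∂_2 = (21 − 9) − 11 = 1, and the invariant factors of ∂_2 are all 1, so H_1 = Z.
  H_2: rank ker ∂_2 − rank ∂_3 = (11 − 11) − 0 = 0, and there is no ∂_3, so H_2 = 0.

As a check, the Euler characteristic is 10 − 21 + 11 = 0, which agrees with 1 − 1 + 0 = 0.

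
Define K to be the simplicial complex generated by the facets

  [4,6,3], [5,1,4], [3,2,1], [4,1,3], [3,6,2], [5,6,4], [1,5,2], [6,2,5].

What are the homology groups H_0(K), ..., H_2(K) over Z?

H_0 = Z,  H_1 = 0,  H_2 = Z.

Order the vertices as 1 < 2 < 3 < 4 < 5 < 6. Listing each simplex with vertices in this order, K has dimension 2 with simplices:

  0-simplices (6): [1], [2], [3], [4], [5], [6]
  1-simplices (12): [1,2], [1,3], [1,4], [1,5], [2,3], [2,5], [2,6], [3,4], [3,6], [4,5], [4,6], [5,6]
  2-simplices (8): [1,2,3], [1,2,5], [1,3,4], [1,4,5], [2,3,6], [2,5,6], [3,4,6], [4,5,6]

giving chain groups C_0 ≅ Z^6, C_1 ≅ Z^12, C_2 ≅ Z^8.

The boundary map ∂_1: C_1 → C_0 sends each edge [p,q] (with p < q) to q − p.
The resulting 6×12 matrix has rank 5, and its Smith normal form has invariant factors (1,1,1,1,1).

The boundary map ∂_2: C_2 → C_1 sends each 2-simplex [p,q,r] to [q,r] − [p,r] + [p,q]. For instance
  ∂[2,3,6] = [3,6] − [2,6] + [2,3],
  ∂[1,2,3] = [2,3] − [1,3] + [1,2].
This gives a 12×8 integer matrix of rank 7; reducing to Smith normal form yields diagonal entries (1,1,1,1,1,1,1).

Reading off H_k = ker ∂_k / im ∂_{k+1}:

  H_0: rank C_0 − rank ∂_1 = 6 − 5 = 1, and the invariant factors of ∂_1 are all 1, so H_0 = Z.
  H_1: rank ker ∂_1 − rank ∂_2 = (12 − 5) − 7 = 0, and the invariant factors of ∂_2 are all 1, so H_1 = 0.
  H_2: rank ker ∂_2 − rank ∂_3 = (8 − 7) − 0 = 1, and there is no ∂_3, so H_2 = Z.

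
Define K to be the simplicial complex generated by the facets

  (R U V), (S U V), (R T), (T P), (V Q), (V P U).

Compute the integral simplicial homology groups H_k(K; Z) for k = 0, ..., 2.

We work with the vertex ordering P < Q < R < S < T < U < V. The simplices of K, each written with vertices in increasing order, are:

  0-simplices (7): P, Q, R, S, T, U, V
  1-simplices (10): PT, PU, PV, QV, RT, RU, RV, SU, SV, UV
  2-simplices (3): PUV, RUV, SUV

giving chain groups C_0 ≅ Z^7, C_1 ≅ Z^10, C_2 ≅ Z^3.

∂_1: C_1 → C_0 sends each edge [p,q] (with p < q) to q − p. For instance
  ∂UV = V − U.
The resulting 7×10 matrix has rank 6, and its Smith normal form has invariant factors (1,1,1,1,1,1).

∂_2: C_2 → C_1 maps a triangle to the signed sum of its edges. For instance
  ∂RUV = UV − RV + RU,
  ∂SUV = UV − SV + SU.
As a 10×3 matrix over Z this has rank 3, with invariant factors (1,1,1).

Reading off H_k = ker ∂_k / im ∂_{k+1}:

  H_0: rank C_0 − rank ∂_1 = 7 − 6 = 1, and the invariant factors of ∂_1 are all 1, so H_0 ≅ Z.
  H_1: rank ker ∂_1 − rank ∂_2 = (10 − 6) − 3 = 1, and the invariant factors of ∂_2 are all 1, so H_1 ≅ Z.
  H_2: rank ker ∂_2 − rank ∂_3 = (3 − 3) − 0 = 0, and there is no ∂_3, so H_2 ≅ 0.

H_0 = Z,  H_1 = Z,  H_2 = 0.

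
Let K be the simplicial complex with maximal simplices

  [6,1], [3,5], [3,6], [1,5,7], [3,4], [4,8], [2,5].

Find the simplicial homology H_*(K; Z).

Fix the vertex order 1 < 2 < 3 < 4 < 5 < 6 < 7 < 8 and write every simplex with vertices in increasing order. Then dim K = 2 and the simplices of K are:

  0-simplices (8): [1], [2], [3], [4], [5], [6], [7], [8]
  1-simplices (9): [1,5], [1,6], [1,7], [2,5], [3,4], [3,5], [3,6], [4,8], [5,7]
  2-simplices (1): [1,5,7]

so the chain groups are C_0 ≅ Z^8, C_1 ≅ Z^9, C_2 ≅ Z^1.

The boundary map ∂_1: C_1 → C_0 is given by ∂[p,q] = [q] − [p]. For instance
  ∂[4,8] = [8] − [4].
As a 8×9 matrix over Z this has rank 7, with invariant factors (1,1,1,1,1,1,1).

The boundary map ∂_2: C_2 → C_1 maps a triangle to the signed sum of its edges. For instance
  ∂[1,5,7] = [5,7] − [1,7] + [1,5].
As a 9×1 matrix over Z this has rank 1, with invariant factors (1).

Now H_k = ker ∂_k / im ∂_{k+1}, so:

  H_0: rank C_0 − rank ∂_1 = 8 − 7 = 1, and the invariant factors of ∂_1 are all 1, so H_0 ≅ Z.
  H_1: rank ker ∂_1 − rank ∂_2 = (9 − 7) − 1 = 1, and the invariant factors of ∂_2 are all 1, so H_1 ≅ Z.
  H_2: rank ker ∂_2 − rank ∂_3 = (1 − 1) − 0 = 0, and there is no ∂_3, so H_2 ≅ 0.

H_0 = Z,  H_1 = Z,  H_2 = 0.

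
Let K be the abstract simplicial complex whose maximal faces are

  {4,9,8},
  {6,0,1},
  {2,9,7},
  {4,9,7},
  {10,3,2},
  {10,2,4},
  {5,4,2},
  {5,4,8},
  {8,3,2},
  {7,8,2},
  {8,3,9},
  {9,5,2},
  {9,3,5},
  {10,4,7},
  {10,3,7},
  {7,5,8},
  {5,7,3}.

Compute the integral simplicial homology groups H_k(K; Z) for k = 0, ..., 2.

Take the total order 0 < 1 < 2 < 3 < 4 < 5 < 6 < 7 < 8 < 9 < 10 on the vertex set. Then K (dimension 2) consists of the simplices:

  0-simplices (11): [0], [1], [2], [3], [4], [5], [6], [7], [8], [9], [10]
  1-simplices (27): (27 of them)
  2-simplices (17): [0,1,6], [2,3,8], [2,3,10], [2,4,5], [2,4,10], [2,5,9], [2,7,8], [2,7,9], [3,5,7], [3,5,9], [3,7,10], [3,8,9], [4,5,8], [4,7,9], [4,7,10], [4,8,9], [5,7,8]

Hence C_0 ≅ Z^11, C_1 ≅ Z^27, C_2 ≅ Z^17.

The boundary map ∂_1: C_1 → C_0 sends each edge [p,q] (with p < q) to q − p. For instance
  ∂[4,5] = [5] − [4].
This gives a 11×27 integer matrix of rank 9; reducing to Smith normal form yields diagonal entries (1,1,1,1,1,1,1,1,1).

Boundary ∂_2: C_2 → C_1 maps a triangle to the signed sum of its edges. For instance
  ∂[4,5,8] = [5,8] − [4,8] + [4,5],
  ∂[2,7,8] = [7,8] − [2,8] + [2,7].
The 27×17 boundary matrix has rank 16 and Smith normal form diag(1,1,1,1,1,1,1,1,1,1,1,1,1,1,1,1).

Reading off H_k = ker ∂_k / im ∂_{k+1}:

  H_0: rank C_0 − rank ∂_1 = 11 − 9 = 2, and the invariant factors of ∂_1 are all 1, so H_0 ≅ Z^2.
  H_1: rank ker ∂_1 − rank ∂_2 = (27 − 9) − 16 = 2, and the invariant factors of ∂_2 are all 1, so H_1 ≅ Z^2.
  H_2: rank ker ∂_2 − rank ∂_3 = (17 − 16) − 0 = 1, and there is no ∂_3, so H_2 ≅ Z.

H_0 ≅ Z^2,  H_1 ≅ Z^2,  H_2 ≅ Z.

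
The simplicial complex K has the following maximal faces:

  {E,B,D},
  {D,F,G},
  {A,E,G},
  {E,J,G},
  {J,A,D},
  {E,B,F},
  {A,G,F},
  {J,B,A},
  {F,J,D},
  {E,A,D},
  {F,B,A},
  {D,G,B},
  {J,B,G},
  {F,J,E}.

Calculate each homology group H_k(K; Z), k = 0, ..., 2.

Order the vertices as A < B < D < E < F < G < J. Listing each simplex with vertices in this order, K has dimension 2 with simplices:

  0-simplices (7): A, B, D, E, F, G, J
  1-simplices (21): AB, AD, AE, AF, AG, AJ, BD, BE, BF, BG, BJ, DE, DF, DG, DJ, EF, EG, EJ, FG, FJ, GJ
  2-simplices (14): ABF, ABJ, ADE, ADJ, AEG, AFG, BDE, BDG, BEF, BGJ, DFG, DFJ, EFJ, EGJ

giving chain groups C_0 ≅ Z^7, C_1 ≅ Z^21, C_2 ≅ Z^14.

The boundary map ∂_1: C_1 → C_0 is given by ∂[p,q] = [q] − [p].
The 7×21 boundary matrix has rank 6 and Smith normal form diag(1,1,1,1,1,1).

The boundary map ∂_2: C_2 → C_1 sends each 2-simplex [p,q,r] to [q,r] − [p,r] + [p,q]. For instance
  ∂BEF = EF − BF + BE,
  ∂EGJ = GJ − EJ + EG.
This gives a 21×14 integer matrix of rank 13; reducing to Smith normal form yields diagonal entries (1,1,1,1,1,1,1,1,1,1,1,1,1).

Now H_k = ker ∂_k / im ∂_{k+1}, so:

  H_0: rank C_0 − rank ∂_1 = 7 − 6 = 1, and the invariant factors of ∂_1 are all 1, so H_0 ≅ Z.
  H_1: rank ker ∂_1 − rank ∂_2 = (21 − 6) − 13 = 2, and the invariant factors of ∂_2 are all 1, so H_1 ≅ Z^2.
  H_2: rank ker ∂_2 − rank ∂_3 = (14 − 13) − 0 = 1, and there is no ∂_3, so H_2 ≅ Z.

As a check, the Euler characteristic is 7 − 21 + 14 = 0, which agrees with 1 − 2 + 1 = 0.
(K is a triangulation of the torus T^2.)

H_0 = Z,  H_1 = Z^2,  H_2 = Z.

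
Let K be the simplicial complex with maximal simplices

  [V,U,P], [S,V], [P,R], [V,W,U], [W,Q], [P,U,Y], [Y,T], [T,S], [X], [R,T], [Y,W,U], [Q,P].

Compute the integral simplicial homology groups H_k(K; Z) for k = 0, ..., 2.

Order the vertices as P < Q < R < S < T < U < V < W < X < Y. Listing each simplex with vertices in this order, K has dimension 2 with simplices:

  0-simplices (10): P, Q, R, S, T, U, V, W, X, Y
  1-simplices (15): PQ, PR, PU, PV, PY, QW, RT, ST, SV, TY, UV, UW, UY, VW, WY
  2-simplices (4): PUV, PUY, UVW, UWY

Hence C_0 ≅ Z^10, C_1 ≅ Z^15, C_2 ≅ Z^4.

Boundary ∂_1: C_1 → C_0 is given by ∂[p,q] = [q] − [p].
As a 10×15 matrix over Z this has rank 8, with invariant factors (1,1,1,1,1,1,1,1).

Boundary ∂_2: C_2 → C_1 maps a triangle to the signed sum of its edges. For instance
  ∂UVW = VW − UW + UV,
  ∂UWY = WY − UY + UW.
The 15×4 boundary matrix has rank 4 and Smith normal form diag(1,1,1,1).

Reading off H_k = ker ∂_k / im ∂_{k+1}:

  H_0: rank C_0 − rank ∂_1 = 10 − 8 = 2, and the invariant factors of ∂_1 are all 1, so H_0 = Z^2.
  H_1: rank ker ∂_1 − rank ∂_2 = (15 − 8) − 4 = 3, and the invariant factors of ∂_2 are all 1, so H_1 = Z^3.
  H_2: rank ker ∂_2 − rank ∂_3 = (4 − 4) − 0 = 0, and there is no ∂_3, so H_2 = 0.

H_0 ≅ Z^2,  H_1 ≅ Z^3,  H_2 = 0.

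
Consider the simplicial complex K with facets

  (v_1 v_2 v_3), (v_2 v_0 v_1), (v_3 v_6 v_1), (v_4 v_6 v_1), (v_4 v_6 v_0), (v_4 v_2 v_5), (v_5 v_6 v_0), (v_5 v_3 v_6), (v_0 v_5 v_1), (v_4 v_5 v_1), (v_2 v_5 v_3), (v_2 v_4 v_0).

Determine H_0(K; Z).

H_0 = Z.

We work with the vertex ordering v_0 < v_1 < v_2 < v_3 < v_4 < v_5 < v_6. The simplices of K, each written with vertices in increasing order, are:

  0-simplices (7): [v_0], [v_1], [v_2], [v_3], [v_4], [v_5], [v_6]
  1-simplices (18): (18 of them)
  2-simplices (12): (12 of them)

giving chain groups C_0 ≅ Z^7, C_1 ≅ Z^18, C_2 ≅ Z^12.

∂_1: C_1 → C_0 maps an edge to its endpoints' difference, ∂[p,q] = q − p. For instance
  ∂[v_0,v_4] = [v_4] − [v_0].
The resulting 7×18 matrix has rank 6, and its Smith normal form has invariant factors (1,1,1,1,1,1).

∂_2: C_2 → C_1 sends each 2-simplex [p,q,r] to [q,r] − [p,r] + [p,q]. For instance
  ∂[v_1,v_3,v_6] = [v_3,v_6] − [v_1,v_6] + [v_1,v_3],
  ∂[v_0,v_1,v_2] = [v_1,v_2] − [v_0,v_2] + [v_0,v_1].
This gives a 18×12 integer matrix of rank 12; reducing to Smith normal form yields diagonal entries (1,1,1,1,1,1,1,1,1,1,1,2).

Now H_k = ker ∂_k / im ∂_{k+1}, so:

  H_0: rank C_0 − rank ∂_1 = 7 − 6 = 1, and the invariant factors of ∂_1 are all 1, so H_0 ≅ Z.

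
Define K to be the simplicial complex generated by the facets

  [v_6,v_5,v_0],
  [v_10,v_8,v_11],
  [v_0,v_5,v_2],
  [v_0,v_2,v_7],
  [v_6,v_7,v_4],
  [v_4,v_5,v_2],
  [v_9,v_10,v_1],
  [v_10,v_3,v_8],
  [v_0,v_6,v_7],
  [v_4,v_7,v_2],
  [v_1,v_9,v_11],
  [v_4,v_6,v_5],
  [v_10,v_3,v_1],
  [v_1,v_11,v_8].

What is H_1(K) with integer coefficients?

We work with the vertex ordering v_0 < v_1 < v_2 < v_3 < v_4 < v_5 < v_6 < v_7 < v_8 < v_9 < v_10 < v_11. The simplices of K, each written with vertices in increasing order, are:

  0-simplices (12): [v_0], [v_1], [v_2], [v_3], [v_4], [v_5], [v_6], [v_7], [v_8], [v_9], [v_10], [v_11]
  1-simplices (24): (24 of them)
  2-simplices (14): (14 of them)

giving chain groups C_0 ≅ Z^12, C_1 ≅ Z^24, C_2 ≅ Z^14.

∂_1: C_1 → C_0 sends each edge [p,q] (with p < q) to q − p. For instance
  ∂[v_3,v_8] = [v_8] − [v_3].
The resulting 12×24 matrix has rank 10, and its Smith normal form has invariant factors (1,1,1,1,1,1,1,1,1,1).

The boundary map ∂_2: C_2 → C_1 sends each 2-simplex [p,q,r] to [q,r] − [p,r] + [p,q]. For instance
  ∂[v_1,v_3,v_10] = [v_3,v_10] − [v_1,v_10] + [v_1,v_3],
  ∂[v_0,v_5,v_6] = [v_5,v_6] − [v_0,v_6] + [v_0,v_5].
This gives a 24×14 integer matrix of rank 13; reducing to Smith normal form yields diagonal entries (1,1,1,1,1,1,1,1,1,1,1,1,1).

From H_k ≅ ker(∂_k) / im(∂_{k+1}) we obtain:

  H_1: rank ker ∂_1 − rank ∂_2 = (24 − 10) − 13 = 1, and the invariant factors of ∂_2 are all 1, so H_1 = Z.

H_1 = Z.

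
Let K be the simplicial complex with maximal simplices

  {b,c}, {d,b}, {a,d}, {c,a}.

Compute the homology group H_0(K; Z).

We work with the vertex ordering a < b < c < d. The simplices of K, each written with vertices in increasing order, are:

  0-simplices (4): a, b, c, d
  1-simplices (4): ac, ad, bc, bd

so the chain groups are C_0 ≅ Z^4, C_1 ≅ Z^4.

The boundary map ∂_1: C_1 → C_0 is given by ∂[p,q] = [q] − [p]. For instance
  ∂bd = d − b.
This gives a 4×4 integer matrix of rank 3; reducing to Smith normal form yields diagonal entries (1,1,1).

Computing H_k = (kernel of ∂_k) / (image of ∂_{k+1}):

  H_0: rank C_0 − rank ∂_1 = 4 − 3 = 1, and the invariant factors of ∂_1 are all 1, so H_0 ≅ Z.

H_0 = Z.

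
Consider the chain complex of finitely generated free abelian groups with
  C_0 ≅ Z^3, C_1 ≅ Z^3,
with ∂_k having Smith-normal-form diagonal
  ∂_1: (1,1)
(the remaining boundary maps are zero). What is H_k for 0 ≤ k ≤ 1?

H_0: b_0 = 3 − 0 − 2 = 1; torsion from ∂_1 factors > 1: none. So H_0 = Z.
H_1: b_1 = 3 − 2 − 0 = 1; torsion from ∂_2 factors > 1: none. So H_1 = Z.

H_0 = Z,  H_1 = Z.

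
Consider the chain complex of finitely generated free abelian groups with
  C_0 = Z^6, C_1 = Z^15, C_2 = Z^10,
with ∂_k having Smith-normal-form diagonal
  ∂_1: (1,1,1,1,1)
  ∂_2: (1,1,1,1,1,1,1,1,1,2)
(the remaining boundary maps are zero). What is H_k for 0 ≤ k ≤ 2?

H_0: b_0 = 6 − 0 − 5 = 1; torsion from ∂_1 factors > 1: none. So H_0 = Z.
H_1: b_1 = 15 − 5 − 10 = 0; torsion from ∂_2 factors > 1: [2]. So H_1 = Z/2Z.
H_2: b_2 = 10 − 10 − 0 = 0; torsion from ∂_3 factors > 1: none. So H_2 = 0.

H_0 = Z,  H_1 = Z/2Z,  H_2 = 0.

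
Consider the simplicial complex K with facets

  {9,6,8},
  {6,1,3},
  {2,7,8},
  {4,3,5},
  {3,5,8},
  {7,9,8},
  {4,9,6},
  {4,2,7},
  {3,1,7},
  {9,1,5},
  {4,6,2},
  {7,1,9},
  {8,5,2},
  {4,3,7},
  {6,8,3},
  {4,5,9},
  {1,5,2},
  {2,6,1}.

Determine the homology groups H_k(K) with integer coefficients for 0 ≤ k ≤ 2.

H_0 = Z,  H_1 = Z^2,  H_2 = Z.

Order the vertices as 1 < 2 < 3 < 4 < 5 < 6 < 7 < 8 < 9. Listing each simplex with vertices in this order, K has dimension 2 with simplices:

  0-simplices (9): [1], [2], [3], [4], [5], [6], [7], [8], [9]
  1-simplices (27): (27 of them)
  2-simplices (18): [1,2,5], [1,2,6], [1,3,6], [1,3,7], [1,5,9], [1,7,9], [2,4,6], [2,4,7], [2,5,8], [2,7,8], [3,4,5], [3,4,7], [3,5,8], [3,6,8], [4,5,9], [4,6,9], [6,8,9], [7,8,9]

so the chain groups are C_0 ≅ Z^9, C_1 ≅ Z^27, C_2 ≅ Z^18.

∂_1: C_1 → C_0 is given by ∂[p,q] = [q] − [p].
The 9×27 boundary matrix has rank 8 and Smith normal form diag(1,1,1,1,1,1,1,1).

Boundary ∂_2: C_2 → C_1 maps a triangle to the signed sum of its edges. For instance
  ∂[2,5,8] = [5,8] − [2,8] + [2,5],
  ∂[4,6,9] = [6,9] − [4,9] + [4,6].
The 27×18 boundary matrix has rank 17 and Smith normal form diag(1,1,1,1,1,1,1,1,1,1,1,1,1,1,1,1,1).

Reading off H_k = ker ∂_k / im ∂_{k+1}:

  H_0: rank C_0 − rank ∂_1 = 9 − 8 = 1, and the invariant factors of ∂_1 are all 1, so H_0 = Z.
  H_1: rank ker ∂_1 − rank ∂_2 = (27 − 8) − 17 = 2, and the invariant factors of ∂_2 are all 1, so H_1 = Z^2.
  H_2: rank ker ∂_2 − rank ∂_3 = (18 − 17) − 0 = 1, and there is no ∂_3, so H_2 = Z.

As a check, the Euler characteristic is 9 − 27 + 18 = 0, which agrees with 1 − 2 + 1 = 0.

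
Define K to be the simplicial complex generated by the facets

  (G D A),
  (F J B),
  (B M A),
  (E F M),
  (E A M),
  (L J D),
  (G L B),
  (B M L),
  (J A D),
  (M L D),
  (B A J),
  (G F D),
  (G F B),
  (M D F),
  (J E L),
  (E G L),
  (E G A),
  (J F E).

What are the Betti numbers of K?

b_0 = 1, b_1 = 2, b_2 = 1.

Order the vertices as A < B < D < E < F < G < J < L < M. Listing each simplex with vertices in this order, K has dimension 2 with simplices:

  0-simplices (9): A, B, D, E, F, G, J, L, M
  1-simplices (27): AB, AD, AE, AG, AJ, AM, BF, BG, BJ, BL, BM, DF, DG, DJ, DL, DM, EF, EG, EJ, EL, EM, FG, FJ, FM, GL, JL, LM
  2-simplices (18): ABJ, ABM, ADG, ADJ, AEG, AEM, BFG, BFJ, BGL, BLM, DFG, DFM, DJL, DLM, EFJ, EFM, EGL, EJL

so the chain groups are C_0 ≅ Z^9, C_1 ≅ Z^27, C_2 ≅ Z^18.

The boundary map ∂_1: C_1 → C_0 is given by ∂[p,q] = [q] − [p]. For instance
  ∂AB = B − A.
This gives a 9×27 integer matrix of rank 8; reducing to Smith normal form yields diagonal entries (1,1,1,1,1,1,1,1).

The boundary map ∂_2: C_2 → C_1 acts by ∂[p,q,r] = [q,r] − [p,r] + [p,q]. For instance
  ∂ABM = BM − AM + AB,
  ∂BFJ = FJ − BJ + BF.
As a 27×18 matrix over Z this has rank 17, with invariant factors (1,1,1,1,1,1,1,1,1,1,1,1,1,1,1,1,1).

From H_k ≅ ker(∂_k) / im(∂_{k+1}) we obtain:

  H_0: rank C_0 − rank ∂_1 = 9 − 8 = 1, and the invariant factors of ∂_1 are all 1, so H_0 ≅ Z.
  H_1: rank ker ∂_1 − rank ∂_2 = (27 − 8) − 17 = 2, and the invariant factors of ∂_2 are all 1, so H_1 ≅ Z^2.
  H_2: rank ker ∂_2 − rank ∂_3 = (18 − 17) − 0 = 1, and there is no ∂_3, so H_2 ≅ Z.

(K is a triangulation of the torus T^2.)

Hence the Betti numbers are b_0 = 1, b_1 = 2, b_2 = 1.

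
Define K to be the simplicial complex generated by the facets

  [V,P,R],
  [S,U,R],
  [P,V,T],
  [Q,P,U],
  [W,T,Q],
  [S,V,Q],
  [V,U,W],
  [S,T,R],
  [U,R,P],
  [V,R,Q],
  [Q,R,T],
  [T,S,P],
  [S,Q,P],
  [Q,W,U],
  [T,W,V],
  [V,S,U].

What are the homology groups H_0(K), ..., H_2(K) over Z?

H_0 ≅ Z,  H_1 ≅ Z^2,  H_2 ≅ Z.

Fix the vertex order P < Q < R < S < T < U < V < W and write every simplex with vertices in increasing order. Then dim K = 2 and the simplices of K are:

  0-simplices (8): P, Q, R, S, T, U, V, W
  1-simplices (24): PQ, PR, PS, PT, PU, PV, QR, QS, QT, QU, QV, QW, RS, RT, RU, RV, ST, SU, SV, TV, TW, UV, UW, VW
  2-simplices (16): PQS, PQU, PRU, PRV, PST, PTV, QRT, QRV, QSV, QTW, QUW, RST, RSU, SUV, TVW, UVW

so the chain groups are C_0 ≅ Z^8, C_1 ≅ Z^24, C_2 ≅ Z^16.

Boundary ∂_1: C_1 → C_0 is given by ∂[p,q] = [q] − [p]. For instance
  ∂QU = U − Q.
This gives a 8×24 integer matrix of rank 7; reducing to Smith normal form yields diagonal entries (1,1,1,1,1,1,1).

Boundary ∂_2: C_2 → C_1 sends each 2-simplex [p,q,r] to [q,r] − [p,r] + [p,q]. For instance
  ∂QRT = RT − QT + QR,
  ∂RSU = SU − RU + RS.
As a 24×16 matrix over Z this has rank 15, with invariant factors (1,1,1,1,1,1,1,1,1,1,1,1,1,1,1).

Now H_k = ker ∂_k / im ∂_{k+1}, so:

  H_0: rank C_0 − rank ∂_1 = 8 − 7 = 1, and the invariant factors of ∂_1 are all 1, so H_0 = Z.
  H_1: rank ker ∂_1 − rank ∂_2 = (24 − 7) − 15 = 2, and the invariant factors of ∂_2 are all 1, so H_1 = Z^2.
  H_2: rank ker ∂_2 − rank ∂_3 = (16 − 15) − 0 = 1, and there is no ∂_3, so H_2 = Z.

As a check, the Euler characteristic is 8 − 24 + 16 = 0, which agrees with 1 − 2 + 1 = 0.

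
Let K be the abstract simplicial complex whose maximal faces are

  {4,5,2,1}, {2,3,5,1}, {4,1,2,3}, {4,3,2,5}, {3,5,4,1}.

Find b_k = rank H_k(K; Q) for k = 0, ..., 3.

b_0 = 1, b_1 = 0, b_2 = 0, b_3 = 1.

Take the total order 1 < 2 < 3 < 4 < 5 on the vertex set. Then K (dimension 3) consists of the simplices:

  0-simplices (5): [1], [2], [3], [4], [5]
  1-simplices (10): [1,2], [1,3], [1,4], [1,5], [2,3], [2,4], [2,5], [3,4], [3,5], [4,5]
  2-simplices (10): [1,2,3], [1,2,4], [1,2,5], [1,3,4], [1,3,5], [1,4,5], [2,3,4], [2,3,5], [2,4,5], [3,4,5]
  3-simplices (5): [1,2,3,4], [1,2,3,5], [1,2,4,5], [1,3,4,5], [2,3,4,5]

giving chain groups C_0 ≅ Z^5, C_1 ≅ Z^10, C_2 ≅ Z^10, C_3 ≅ Z^5.

The boundary map ∂_1: C_1 → C_0 maps an edge to its endpoints' difference, ∂[p,q] = q − p. For instance
  ∂[1,3] = [3] − [1].
As a 5×10 matrix over Z this has rank 4, with invariant factors (1,1,1,1).

The boundary map ∂_2: C_2 → C_1 sends each 2-simplex [p,q,r] to [q,r] − [p,r] + [p,q]. For instance
  ∂[1,2,5] = [2,5] − [1,5] + [1,2],
  ∂[2,3,5] = [3,5] − [2,5] + [2,3].
The 10×10 boundary matrix has rank 6 and Smith normal form diag(1,1,1,1,1,1).

∂_3: C_3 → C_2 sends each 3-simplex σ to the alternating sum Σ_i (−1)^i (σ with its i-th vertex removed). For instance
  ∂[1,2,4,5] = [2,4,5] − [1,4,5] + [1,2,5] − [1,2,4],
  ∂[1,2,3,4] = [2,3,4] − [1,3,4] + [1,2,4] − [1,2,3].
This gives a 10×5 integer matrix of rank 4; reducing to Smith normal form yields diagonal entries (1,1,1,1).

From H_k ≅ ker(∂_k) / im(∂_{k+1}) we obtain:

  H_0: rank C_0 − rank ∂_1 = 5 − 4 = 1, and the invariant factors of ∂_1 are all 1, so H_0 ≅ Z.
  H_1: rank ker ∂_1 − rank ∂_2 = (10 − 4) − 6 = 0, and the invariant factors of ∂_2 are all 1, so H_1 ≅ 0.
  H_2: rank ker ∂_2 − rank ∂_3 = (10 − 6) − 4 = 0, and the invariant factors of ∂_3 are all 1, so H_2 ≅ 0.
  H_3: rank ker ∂_3 − rank ∂_4 = (5 − 4) − 0 = 1, and there is no ∂_4, so H_3 ≅ Z.

As a check, the Euler characteristic is 5 − 10 + 10 − 5 = 0, which agrees with 1 − 0 + 0 − 1 = 0.

Hence the Betti numbers are b_0 = 1, b_1 = 0, b_2 = 0, b_3 = 1.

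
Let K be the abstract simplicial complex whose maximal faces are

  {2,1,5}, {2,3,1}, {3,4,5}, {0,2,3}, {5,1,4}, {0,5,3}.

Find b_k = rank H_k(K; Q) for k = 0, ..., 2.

b_0 = 1, b_1 = 1, b_2 = 0.

Order the vertices as 0 < 1 < 2 < 3 < 4 < 5. Listing each simplex with vertices in this order, K has dimension 2 with simplices:

  0-simplices (6): [0], [1], [2], [3], [4], [5]
  1-simplices (12): [0,2], [0,3], [0,5], [1,2], [1,3], [1,4], [1,5], [2,3], [2,5], [3,4], [3,5], [4,5]
  2-simplices (6): [0,2,3], [0,3,5], [1,2,3], [1,2,5], [1,4,5], [3,4,5]

so the chain groups are C_0 ≅ Z^6, C_1 ≅ Z^12, C_2 ≅ Z^6.

∂_1: C_1 → C_0 sends each edge [p,q] (with p < q) to q − p. For instance
  ∂[1,4] = [4] − [1].
As a 6×12 matrix over Z this has rank 5, with invariant factors (1,1,1,1,1).

Boundary ∂_2: C_2 → C_1 maps a triangle to the signed sum of its edges. For instance
  ∂[0,2,3] = [2,3] − [0,3] + [0,2],
  ∂[1,2,3] = [2,3] − [1,3] + [1,2].
This gives a 12×6 integer matrix of rank 6; reducing to Smith normal form yields diagonal entries (1,1,1,1,1,1).

Computing H_k = (kernel of ∂_k) / (image of ∂_{k+1}):

  H_0: rank C_0 − rank ∂_1 = 6 − 5 = 1, and the invariant factors of ∂_1 are all 1, so H_0 ≅ Z.
  H_1: rank ker ∂_1 − rank ∂_2 = (12 − 5) − 6 = 1, and the invariant factors of ∂_2 are all 1, so H_1 ≅ Z.
  H_2: rank ker ∂_2 − rank ∂_3 = (6 − 6) − 0 = 0, and there is no ∂_3, so H_2 ≅ 0.

(K is a triangulation of the cylinder S^1 x I.)

Hence the Betti numbers are b_0 = 1, b_1 = 1, b_2 = 0.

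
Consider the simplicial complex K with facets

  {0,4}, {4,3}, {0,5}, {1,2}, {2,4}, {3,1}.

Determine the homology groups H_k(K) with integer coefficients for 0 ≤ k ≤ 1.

H_0 ≅ Z,  H_1 ≅ Z.

Order the vertices as 0 < 1 < 2 < 3 < 4 < 5. Listing each simplex with vertices in this order, K has dimension 1 with simplices:

  0-simplices (6): [0], [1], [2], [3], [4], [5]
  1-simplices (6): [0,4], [0,5], [1,2], [1,3], [2,4], [3,4]

Hence C_0 ≅ Z^6, C_1 ≅ Z^6.

The boundary map ∂_1: C_1 → C_0 is given by ∂[p,q] = [q] − [p].
As a 6×6 matrix over Z this has rank 5, with invariant factors (1,1,1,1,1).

Computing H_k = (kernel of ∂_k) / (image of ∂_{k+1}):

  H_0: rank C_0 − rank ∂_1 = 6 − 5 = 1, and the invariant factors of ∂_1 are all 1, so H_0 = Z.
  H_1: rank ker ∂_1 − rank ∂_2 = (6 − 5) − 0 = 1, and there is no ∂_2, so H_1 = Z.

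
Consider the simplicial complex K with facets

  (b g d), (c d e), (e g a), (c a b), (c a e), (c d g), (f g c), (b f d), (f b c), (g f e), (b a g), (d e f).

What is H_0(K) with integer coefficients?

H_0 ≅ Z.

Take the total order a < b < c < d < e < f < g on the vertex set. Then K (dimension 2) consists of the simplices:

  0-simplices (7): a, b, c, d, e, f, g
  1-simplices (18): ab, ac, ae, ag, bc, bd, bf, bg, cd, ce, cf, cg, de, df, dg, ef, eg, fg
  2-simplices (12): abc, abg, ace, aeg, bcf, bdf, bdg, cde, cdg, cfg, def, efg

Hence C_0 ≅ Z^7, C_1 ≅ Z^18, C_2 ≅ Z^12.

∂_1: C_1 → C_0 is given by ∂[p,q] = [q] − [p]. For instance
  ∂eg = g − e.
The 7×18 boundary matrix has rank 6 and Smith normal form diag(1,1,1,1,1,1).

Boundary ∂_2: C_2 → C_1 maps a triangle to the signed sum of its edges. For instance
  ∂ace = ce − ae + ac,
  ∂bdg = dg − bg + bd.
This gives a 18×12 integer matrix of rank 12; reducing to Smith normal form yields diagonal entries (1,1,1,1,1,1,1,1,1,1,1,2).

Reading off H_k = ker ∂_k / im ∂_{k+1}:

  H_0: rank C_0 − rank ∂_1 = 7 − 6 = 1, and the invariant factors of ∂_1 are all 1, so H_0 = Z.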